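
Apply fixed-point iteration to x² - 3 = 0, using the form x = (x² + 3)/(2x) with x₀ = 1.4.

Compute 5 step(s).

Equation: x² - 3 = 0
Fixed-point form: x = (x² + 3)/(2x)
x₀ = 1.4

x_1 = g(1.400000) = 1.771429
x_2 = g(1.771429) = 1.732488
x_3 = g(1.732488) = 1.732051
x_4 = g(1.732051) = 1.732051
x_5 = g(1.732051) = 1.732051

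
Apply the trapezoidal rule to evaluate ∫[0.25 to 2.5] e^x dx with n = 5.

f(x) = e^x
a = 0.25, b = 2.5, n = 5
h = (b - a)/n = 0.450000

Trapezoidal rule: (h/2)[f(x₀) + 2f(x₁) + 2f(x₂) + ... + f(xₙ)]

x_0 = 0.2500, f(x_0) = 1.284025, coefficient = 1
x_1 = 0.7000, f(x_1) = 2.013753, coefficient = 2
x_2 = 1.1500, f(x_2) = 3.158193, coefficient = 2
x_3 = 1.6000, f(x_3) = 4.953032, coefficient = 2
x_4 = 2.0500, f(x_4) = 7.767901, coefficient = 2
x_5 = 2.5000, f(x_5) = 12.182494, coefficient = 1

I ≈ (0.450000/2) × 49.252278 = 11.081762
Exact value: 10.898469
Error: 0.183294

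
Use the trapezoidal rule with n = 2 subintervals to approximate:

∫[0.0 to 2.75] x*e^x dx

f(x) = x*e^x
a = 0.0, b = 2.75, n = 2
h = (b - a)/n = 1.375000

Trapezoidal rule: (h/2)[f(x₀) + 2f(x₁) + 2f(x₂) + ... + f(xₙ)]

x_0 = 0.0000, f(x_0) = 0.000000, coefficient = 1
x_1 = 1.3750, f(x_1) = 5.438230, coefficient = 2
x_2 = 2.7500, f(x_2) = 43.017238, coefficient = 1

I ≈ (1.375000/2) × 53.893699 = 37.051918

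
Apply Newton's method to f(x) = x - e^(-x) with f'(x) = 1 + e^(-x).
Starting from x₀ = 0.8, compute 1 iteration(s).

f(x) = x - e^(-x)
f'(x) = 1 + e^(-x)
x₀ = 0.8

Newton-Raphson formula: x_{n+1} = x_n - f(x_n)/f'(x_n)

Iteration 1:
  f(0.800000) = 0.350671
  f'(0.800000) = 1.449329
  x_1 = 0.800000 - 0.350671/1.449329 = 0.558046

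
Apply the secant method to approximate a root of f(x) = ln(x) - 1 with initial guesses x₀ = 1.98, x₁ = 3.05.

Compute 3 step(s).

f(x) = ln(x) - 1
x₀ = 1.98, x₁ = 3.05

Secant formula: x_{n+1} = x_n - f(x_n)(x_n - x_{n-1})/(f(x_n) - f(x_{n-1}))

Iteration 1:
  f(1.980000) = -0.316903
  f(3.050000) = 0.115142
  x_2 = 3.050000 - 0.115142×(3.050000 - 1.980000)/(0.115142 - (-0.316903))
       = 2.764841
Iteration 2:
  f(3.050000) = 0.115142
  f(2.764841) = 0.016983
  x_3 = 2.764841 - 0.016983×(2.764841 - 3.050000)/(0.016983 - 0.115142)
       = 2.715504
Iteration 3:
  f(2.764841) = 0.016983
  f(2.715504) = -0.001023
  x_4 = 2.715504 - (-0.001023)×(2.715504 - 2.764841)/(-0.001023 - 0.016983)
       = 2.718306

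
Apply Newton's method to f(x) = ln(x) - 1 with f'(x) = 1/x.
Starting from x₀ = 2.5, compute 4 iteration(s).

f(x) = ln(x) - 1
f'(x) = 1/x
x₀ = 2.5

Newton-Raphson formula: x_{n+1} = x_n - f(x_n)/f'(x_n)

Iteration 1:
  f(2.500000) = -0.083709
  f'(2.500000) = 0.400000
  x_1 = 2.500000 - (-0.083709)/0.400000 = 2.709273
Iteration 2:
  f(2.709273) = -0.003320
  f'(2.709273) = 0.369103
  x_2 = 2.709273 - (-0.003320)/0.369103 = 2.718267
Iteration 3:
  f(2.718267) = -0.000005
  f'(2.718267) = 0.367881
  x_3 = 2.718267 - (-0.000005)/0.367881 = 2.718282
Iteration 4:
  f(2.718282) = 0.000000
  f'(2.718282) = 0.367879
  x_4 = 2.718282 - 0.000000/0.367879 = 2.718282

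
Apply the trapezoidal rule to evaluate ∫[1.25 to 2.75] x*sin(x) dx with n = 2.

f(x) = x*sin(x)
a = 1.25, b = 2.75, n = 2
h = (b - a)/n = 0.750000

Trapezoidal rule: (h/2)[f(x₀) + 2f(x₁) + 2f(x₂) + ... + f(xₙ)]

x_0 = 1.2500, f(x_0) = 1.186231, coefficient = 1
x_1 = 2.0000, f(x_1) = 1.818595, coefficient = 2
x_2 = 2.7500, f(x_2) = 1.049568, coefficient = 1

I ≈ (0.750000/2) × 5.872988 = 2.202371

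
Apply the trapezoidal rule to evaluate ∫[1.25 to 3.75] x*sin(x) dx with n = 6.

f(x) = x*sin(x)
a = 1.25, b = 3.75, n = 6
h = (b - a)/n = 0.416667

Trapezoidal rule: (h/2)[f(x₀) + 2f(x₁) + 2f(x₂) + ... + f(xₙ)]

x_0 = 1.2500, f(x_0) = 1.186231, coefficient = 1
x_1 = 1.6667, f(x_1) = 1.659013, coefficient = 2
x_2 = 2.0833, f(x_2) = 1.815632, coefficient = 2
x_3 = 2.5000, f(x_3) = 1.496180, coefficient = 2
x_4 = 2.9167, f(x_4) = 0.650516, coefficient = 2
x_5 = 3.3333, f(x_5) = -0.635227, coefficient = 2
x_6 = 3.7500, f(x_6) = -2.143355, coefficient = 1

I ≈ (0.416667/2) × 9.015106 = 1.878147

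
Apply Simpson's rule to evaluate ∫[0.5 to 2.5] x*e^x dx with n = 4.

f(x) = x*e^x
a = 0.5, b = 2.5, n = 4
h = (b - a)/n = 0.500000

Simpson's rule: (h/3)[f(x₀) + 4f(x₁) + 2f(x₂) + ... + f(xₙ)]

x_0 = 0.5000, f(x_0) = 0.824361, coefficient = 1
x_1 = 1.0000, f(x_1) = 2.718282, coefficient = 4
x_2 = 1.5000, f(x_2) = 6.722534, coefficient = 2
x_3 = 2.0000, f(x_3) = 14.778112, coefficient = 4
x_4 = 2.5000, f(x_4) = 30.456235, coefficient = 1

I ≈ (0.500000/3) × 114.711239 = 19.118540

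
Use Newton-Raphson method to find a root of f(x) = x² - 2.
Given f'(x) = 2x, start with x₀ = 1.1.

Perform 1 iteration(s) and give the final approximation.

f(x) = x² - 2
f'(x) = 2x
x₀ = 1.1

Newton-Raphson formula: x_{n+1} = x_n - f(x_n)/f'(x_n)

Iteration 1:
  f(1.100000) = -0.790000
  f'(1.100000) = 2.200000
  x_1 = 1.100000 - (-0.790000)/2.200000 = 1.459091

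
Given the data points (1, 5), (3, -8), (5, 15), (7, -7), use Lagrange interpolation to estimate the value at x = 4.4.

Lagrange interpolation formula:
P(x) = Σ yᵢ × Lᵢ(x)
where Lᵢ(x) = Π_{j≠i} (x - xⱼ)/(xᵢ - xⱼ)

L_0(4.4) = (4.4 - 3)/(1 - 3) × (4.4 - 5)/(1 - 5) × (4.4 - 7)/(1 - 7) = -0.045500
L_1(4.4) = (4.4 - 1)/(3 - 1) × (4.4 - 5)/(3 - 5) × (4.4 - 7)/(3 - 7) = 0.331500
L_2(4.4) = (4.4 - 1)/(5 - 1) × (4.4 - 3)/(5 - 3) × (4.4 - 7)/(5 - 7) = 0.773500
L_3(4.4) = (4.4 - 1)/(7 - 1) × (4.4 - 3)/(7 - 3) × (4.4 - 5)/(7 - 5) = -0.059500

P(4.4) = 5×L_0(4.4) + (-8)×L_1(4.4) + 15×L_2(4.4) + (-7)×L_3(4.4)
P(4.4) = 9.139500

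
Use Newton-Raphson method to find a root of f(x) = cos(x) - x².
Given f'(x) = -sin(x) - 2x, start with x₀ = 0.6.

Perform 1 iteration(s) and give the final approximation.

f(x) = cos(x) - x²
f'(x) = -sin(x) - 2x
x₀ = 0.6

Newton-Raphson formula: x_{n+1} = x_n - f(x_n)/f'(x_n)

Iteration 1:
  f(0.600000) = 0.465336
  f'(0.600000) = -1.764642
  x_1 = 0.600000 - 0.465336/(-1.764642) = 0.863700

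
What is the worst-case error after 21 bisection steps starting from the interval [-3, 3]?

Bisection error bound: |error| ≤ (b-a)/2^n
|error| ≤ (3 - (-3))/2^21 = 6/2^21
|error| ≤ 0.0000028610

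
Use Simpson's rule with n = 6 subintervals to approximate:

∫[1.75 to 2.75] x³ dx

f(x) = x³
a = 1.75, b = 2.75, n = 6
h = (b - a)/n = 0.166667

Simpson's rule: (h/3)[f(x₀) + 4f(x₁) + 2f(x₂) + ... + f(xₙ)]

x_0 = 1.7500, f(x_0) = 5.359375, coefficient = 1
x_1 = 1.9167, f(x_1) = 7.041088, coefficient = 4
x_2 = 2.0833, f(x_2) = 9.042245, coefficient = 2
x_3 = 2.2500, f(x_3) = 11.390625, coefficient = 4
x_4 = 2.4167, f(x_4) = 14.114005, coefficient = 2
x_5 = 2.5833, f(x_5) = 17.240162, coefficient = 4
x_6 = 2.7500, f(x_6) = 20.796875, coefficient = 1

I ≈ (0.166667/3) × 215.156250 = 11.953125
Exact value: 11.953125
Error: 0.000000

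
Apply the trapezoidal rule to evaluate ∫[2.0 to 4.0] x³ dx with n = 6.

f(x) = x³
a = 2.0, b = 4.0, n = 6
h = (b - a)/n = 0.333333

Trapezoidal rule: (h/2)[f(x₀) + 2f(x₁) + 2f(x₂) + ... + f(xₙ)]

x_0 = 2.0000, f(x_0) = 8.000000, coefficient = 1
x_1 = 2.3333, f(x_1) = 12.703704, coefficient = 2
x_2 = 2.6667, f(x_2) = 18.962963, coefficient = 2
x_3 = 3.0000, f(x_3) = 27.000000, coefficient = 2
x_4 = 3.3333, f(x_4) = 37.037037, coefficient = 2
x_5 = 3.6667, f(x_5) = 49.296296, coefficient = 2
x_6 = 4.0000, f(x_6) = 64.000000, coefficient = 1

I ≈ (0.333333/2) × 362.000000 = 60.333333
Exact value: 60.000000
Error: 0.333333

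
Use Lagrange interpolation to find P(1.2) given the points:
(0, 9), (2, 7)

Lagrange interpolation formula:
P(x) = Σ yᵢ × Lᵢ(x)
where Lᵢ(x) = Π_{j≠i} (x - xⱼ)/(xᵢ - xⱼ)

L_0(1.2) = (1.2 - 2)/(0 - 2) = 0.400000
L_1(1.2) = (1.2 - 0)/(2 - 0) = 0.600000

P(1.2) = 9×L_0(1.2) + 7×L_1(1.2)
P(1.2) = 7.800000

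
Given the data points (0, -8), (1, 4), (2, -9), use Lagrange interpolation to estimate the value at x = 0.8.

Lagrange interpolation formula:
P(x) = Σ yᵢ × Lᵢ(x)
where Lᵢ(x) = Π_{j≠i} (x - xⱼ)/(xᵢ - xⱼ)

L_0(0.8) = (0.8 - 1)/(0 - 1) × (0.8 - 2)/(0 - 2) = 0.120000
L_1(0.8) = (0.8 - 0)/(1 - 0) × (0.8 - 2)/(1 - 2) = 0.960000
L_2(0.8) = (0.8 - 0)/(2 - 0) × (0.8 - 1)/(2 - 1) = -0.080000

P(0.8) = (-8)×L_0(0.8) + 4×L_1(0.8) + (-9)×L_2(0.8)
P(0.8) = 3.600000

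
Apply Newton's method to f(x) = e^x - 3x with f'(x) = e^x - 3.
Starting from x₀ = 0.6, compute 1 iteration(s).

f(x) = e^x - 3x
f'(x) = e^x - 3
x₀ = 0.6

Newton-Raphson formula: x_{n+1} = x_n - f(x_n)/f'(x_n)

Iteration 1:
  f(0.600000) = 0.022119
  f'(0.600000) = -1.177881
  x_1 = 0.600000 - 0.022119/(-1.177881) = 0.618778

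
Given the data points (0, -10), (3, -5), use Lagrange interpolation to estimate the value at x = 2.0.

Lagrange interpolation formula:
P(x) = Σ yᵢ × Lᵢ(x)
where Lᵢ(x) = Π_{j≠i} (x - xⱼ)/(xᵢ - xⱼ)

L_0(2.0) = (2.0 - 3)/(0 - 3) = 0.333333
L_1(2.0) = (2.0 - 0)/(3 - 0) = 0.666667

P(2.0) = (-10)×L_0(2.0) + (-5)×L_1(2.0)
P(2.0) = -6.666667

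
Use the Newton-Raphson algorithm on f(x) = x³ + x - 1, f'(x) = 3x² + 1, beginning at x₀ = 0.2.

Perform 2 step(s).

f(x) = x³ + x - 1
f'(x) = 3x² + 1
x₀ = 0.2

Newton-Raphson formula: x_{n+1} = x_n - f(x_n)/f'(x_n)

Iteration 1:
  f(0.200000) = -0.792000
  f'(0.200000) = 1.120000
  x_1 = 0.200000 - (-0.792000)/1.120000 = 0.907143
Iteration 2:
  f(0.907143) = 0.653638
  f'(0.907143) = 3.468724
  x_2 = 0.907143 - 0.653638/3.468724 = 0.718705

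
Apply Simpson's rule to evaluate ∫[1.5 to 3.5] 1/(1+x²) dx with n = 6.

f(x) = 1/(1+x²)
a = 1.5, b = 3.5, n = 6
h = (b - a)/n = 0.333333

Simpson's rule: (h/3)[f(x₀) + 4f(x₁) + 2f(x₂) + ... + f(xₙ)]

x_0 = 1.5000, f(x_0) = 0.307692, coefficient = 1
x_1 = 1.8333, f(x_1) = 0.229299, coefficient = 4
x_2 = 2.1667, f(x_2) = 0.175610, coefficient = 2
x_3 = 2.5000, f(x_3) = 0.137931, coefficient = 4
x_4 = 2.8333, f(x_4) = 0.110769, coefficient = 2
x_5 = 3.1667, f(x_5) = 0.090680, coefficient = 4
x_6 = 3.5000, f(x_6) = 0.075472, coefficient = 1

I ≈ (0.333333/3) × 2.787564 = 0.309729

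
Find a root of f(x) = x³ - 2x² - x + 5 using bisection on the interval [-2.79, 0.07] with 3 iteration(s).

f(x) = x³ - 2x² - x + 5
Initial interval: [-2.79, 0.07]

Iteration 1:
  c_1 = (-2.790000 + 0.070000)/2 = -1.360000
  f(c_1) = f(-1.360000) = 0.145344
  f(a) × f(c) < 0, new interval: [-2.790000, -1.360000]
Iteration 2:
  c_2 = (-2.790000 + (-1.360000))/2 = -2.075000
  f(c_2) = f(-2.075000) = -10.470422
  f(a) × f(c) ≥ 0, new interval: [-2.075000, -1.360000]
Iteration 3:
  c_3 = (-2.075000 + (-1.360000))/2 = -1.717500
  f(c_3) = f(-1.717500) = -4.248405
  f(a) × f(c) ≥ 0, new interval: [-1.717500, -1.360000]

After 3 iteration(s), the approximation is c_3 = -1.717500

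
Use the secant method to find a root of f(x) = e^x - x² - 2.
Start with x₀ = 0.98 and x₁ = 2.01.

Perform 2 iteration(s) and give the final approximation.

f(x) = e^x - x² - 2
x₀ = 0.98, x₁ = 2.01

Secant formula: x_{n+1} = x_n - f(x_n)(x_n - x_{n-1})/(f(x_n) - f(x_{n-1}))

Iteration 1:
  f(0.980000) = -0.295944
  f(2.010000) = 1.423217
  x_2 = 2.010000 - 1.423217×(2.010000 - 0.980000)/(1.423217 - (-0.295944))
       = 1.157309
Iteration 2:
  f(2.010000) = 1.423217
  f(1.157309) = -0.158004
  x_3 = 1.157309 - (-0.158004)×(1.157309 - 2.010000)/(-0.158004 - 1.423217)
       = 1.242514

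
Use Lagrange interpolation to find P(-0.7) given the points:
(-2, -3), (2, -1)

Lagrange interpolation formula:
P(x) = Σ yᵢ × Lᵢ(x)
where Lᵢ(x) = Π_{j≠i} (x - xⱼ)/(xᵢ - xⱼ)

L_0(-0.7) = (-0.7 - 2)/(-2 - 2) = 0.675000
L_1(-0.7) = (-0.7 - (-2))/(2 - (-2)) = 0.325000

P(-0.7) = (-3)×L_0(-0.7) + (-1)×L_1(-0.7)
P(-0.7) = -2.350000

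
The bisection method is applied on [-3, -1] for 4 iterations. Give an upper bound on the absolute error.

Bisection error bound: |error| ≤ (b-a)/2^n
|error| ≤ (-1 - (-3))/2^4 = 2/2^4
|error| ≤ 0.1250000000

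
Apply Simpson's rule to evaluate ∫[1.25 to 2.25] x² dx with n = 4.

f(x) = x²
a = 1.25, b = 2.25, n = 4
h = (b - a)/n = 0.250000

Simpson's rule: (h/3)[f(x₀) + 4f(x₁) + 2f(x₂) + ... + f(xₙ)]

x_0 = 1.2500, f(x_0) = 1.562500, coefficient = 1
x_1 = 1.5000, f(x_1) = 2.250000, coefficient = 4
x_2 = 1.7500, f(x_2) = 3.062500, coefficient = 2
x_3 = 2.0000, f(x_3) = 4.000000, coefficient = 4
x_4 = 2.2500, f(x_4) = 5.062500, coefficient = 1

I ≈ (0.250000/3) × 37.750000 = 3.145833
Exact value: 3.145833
Error: 0.000000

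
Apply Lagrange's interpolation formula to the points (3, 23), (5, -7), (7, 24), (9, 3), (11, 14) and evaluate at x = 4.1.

Lagrange interpolation formula:
P(x) = Σ yᵢ × Lᵢ(x)
where Lᵢ(x) = Π_{j≠i} (x - xⱼ)/(xᵢ - xⱼ)

L_0(4.1) = (4.1 - 5)/(3 - 5) × (4.1 - 7)/(3 - 7) × (4.1 - 9)/(3 - 9) × (4.1 - 11)/(3 - 11) = 0.229802
L_1(4.1) = (4.1 - 3)/(5 - 3) × (4.1 - 7)/(5 - 7) × (4.1 - 9)/(5 - 9) × (4.1 - 11)/(5 - 11) = 1.123478
L_2(4.1) = (4.1 - 3)/(7 - 3) × (4.1 - 5)/(7 - 5) × (4.1 - 9)/(7 - 9) × (4.1 - 11)/(7 - 11) = -0.522998
L_3(4.1) = (4.1 - 3)/(9 - 3) × (4.1 - 5)/(9 - 5) × (4.1 - 7)/(9 - 7) × (4.1 - 11)/(9 - 11) = 0.206353
L_4(4.1) = (4.1 - 3)/(11 - 3) × (4.1 - 5)/(11 - 5) × (4.1 - 7)/(11 - 7) × (4.1 - 9)/(11 - 9) = -0.036635

P(4.1) = 23×L_0(4.1) + (-7)×L_1(4.1) + 24×L_2(4.1) + 3×L_3(4.1) + 14×L_4(4.1)
P(4.1) = -15.024688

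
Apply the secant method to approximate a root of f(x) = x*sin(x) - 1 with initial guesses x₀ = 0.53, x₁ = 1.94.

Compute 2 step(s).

f(x) = x*sin(x) - 1
x₀ = 0.53, x₁ = 1.94

Secant formula: x_{n+1} = x_n - f(x_n)(x_n - x_{n-1})/(f(x_n) - f(x_{n-1}))

Iteration 1:
  f(0.530000) = -0.732067
  f(1.940000) = 0.809273
  x_2 = 1.940000 - 0.809273×(1.940000 - 0.530000)/(0.809273 - (-0.732067))
       = 1.199687
Iteration 2:
  f(1.940000) = 0.809273
  f(1.199687) = 0.118018
  x_3 = 1.199687 - 0.118018×(1.199687 - 1.940000)/(0.118018 - 0.809273)
       = 1.073292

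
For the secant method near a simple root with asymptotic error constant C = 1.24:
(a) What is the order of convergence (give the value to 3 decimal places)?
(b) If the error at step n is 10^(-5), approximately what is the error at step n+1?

(a) Secant method has superlinear convergence with order φ = (1+√5)/2 ≈ 1.618.
    This means |e_{n+1}| ≈ C|e_n|^1.618.

(b) With |e_n| = 10^(-5) and C = 1.24:
    |e_{n+1}| ≈ 1.24 × (10^(-5))^1.618 = 1.24 × 10^(-8.09)

(a) ≈ 1.618 (golden ratio); (b) |e_{n+1}| ≈ 1.008e-08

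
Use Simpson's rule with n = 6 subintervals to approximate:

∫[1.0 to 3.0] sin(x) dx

f(x) = sin(x)
a = 1.0, b = 3.0, n = 6
h = (b - a)/n = 0.333333

Simpson's rule: (h/3)[f(x₀) + 4f(x₁) + 2f(x₂) + ... + f(xₙ)]

x_0 = 1.0000, f(x_0) = 0.841471, coefficient = 1
x_1 = 1.3333, f(x_1) = 0.971938, coefficient = 4
x_2 = 1.6667, f(x_2) = 0.995408, coefficient = 2
x_3 = 2.0000, f(x_3) = 0.909297, coefficient = 4
x_4 = 2.3333, f(x_4) = 0.723086, coefficient = 2
x_5 = 2.6667, f(x_5) = 0.457273, coefficient = 4
x_6 = 3.0000, f(x_6) = 0.141120, coefficient = 1

I ≈ (0.333333/3) × 13.773610 = 1.530401
Exact value: 1.530295
Error: 0.000106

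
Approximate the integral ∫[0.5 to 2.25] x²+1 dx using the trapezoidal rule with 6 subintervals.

f(x) = x²+1
a = 0.5, b = 2.25, n = 6
h = (b - a)/n = 0.291667

Trapezoidal rule: (h/2)[f(x₀) + 2f(x₁) + 2f(x₂) + ... + f(xₙ)]

x_0 = 0.5000, f(x_0) = 1.250000, coefficient = 1
x_1 = 0.7917, f(x_1) = 1.626736, coefficient = 2
x_2 = 1.0833, f(x_2) = 2.173611, coefficient = 2
x_3 = 1.3750, f(x_3) = 2.890625, coefficient = 2
x_4 = 1.6667, f(x_4) = 3.777778, coefficient = 2
x_5 = 1.9583, f(x_5) = 4.835069, coefficient = 2
x_6 = 2.2500, f(x_6) = 6.062500, coefficient = 1

I ≈ (0.291667/2) × 37.920139 = 5.530020
Exact value: 5.505208
Error: 0.024812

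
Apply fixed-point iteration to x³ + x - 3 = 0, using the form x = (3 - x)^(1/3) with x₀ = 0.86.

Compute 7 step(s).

Equation: x³ + x - 3 = 0
Fixed-point form: x = (3 - x)^(1/3)
x₀ = 0.86

x_1 = g(0.860000) = 1.288659
x_2 = g(1.288659) = 1.196131
x_3 = g(1.196131) = 1.217311
x_4 = g(1.217311) = 1.212528
x_5 = g(1.212528) = 1.213612
x_6 = g(1.213612) = 1.213366
x_7 = g(1.213366) = 1.213422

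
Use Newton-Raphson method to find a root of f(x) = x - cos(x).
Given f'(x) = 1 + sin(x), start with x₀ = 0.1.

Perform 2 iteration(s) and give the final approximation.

f(x) = x - cos(x)
f'(x) = 1 + sin(x)
x₀ = 0.1

Newton-Raphson formula: x_{n+1} = x_n - f(x_n)/f'(x_n)

Iteration 1:
  f(0.100000) = -0.895004
  f'(0.100000) = 1.099833
  x_1 = 0.100000 - (-0.895004)/1.099833 = 0.913763
Iteration 2:
  f(0.913763) = 0.302993
  f'(0.913763) = 1.791808
  x_2 = 0.913763 - 0.302993/1.791808 = 0.744664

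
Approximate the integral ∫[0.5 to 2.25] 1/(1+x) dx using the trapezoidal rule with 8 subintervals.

f(x) = 1/(1+x)
a = 0.5, b = 2.25, n = 8
h = (b - a)/n = 0.218750

Trapezoidal rule: (h/2)[f(x₀) + 2f(x₁) + 2f(x₂) + ... + f(xₙ)]

x_0 = 0.5000, f(x_0) = 0.666667, coefficient = 1
x_1 = 0.7188, f(x_1) = 0.581818, coefficient = 2
x_2 = 0.9375, f(x_2) = 0.516129, coefficient = 2
x_3 = 1.1562, f(x_3) = 0.463768, coefficient = 2
x_4 = 1.3750, f(x_4) = 0.421053, coefficient = 2
x_5 = 1.5938, f(x_5) = 0.385542, coefficient = 2
x_6 = 1.8125, f(x_6) = 0.355556, coefficient = 2
x_7 = 2.0312, f(x_7) = 0.329897, coefficient = 2
x_8 = 2.2500, f(x_8) = 0.307692, coefficient = 1

I ≈ (0.218750/2) × 7.081884 = 0.774581
Exact value: 0.773190
Error: 0.001391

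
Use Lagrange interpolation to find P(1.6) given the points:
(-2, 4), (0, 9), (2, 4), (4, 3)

Lagrange interpolation formula:
P(x) = Σ yᵢ × Lᵢ(x)
where Lᵢ(x) = Π_{j≠i} (x - xⱼ)/(xᵢ - xⱼ)

L_0(1.6) = (1.6 - 0)/(-2 - 0) × (1.6 - 2)/(-2 - 2) × (1.6 - 4)/(-2 - 4) = -0.032000
L_1(1.6) = (1.6 - (-2))/(0 - (-2)) × (1.6 - 2)/(0 - 2) × (1.6 - 4)/(0 - 4) = 0.216000
L_2(1.6) = (1.6 - (-2))/(2 - (-2)) × (1.6 - 0)/(2 - 0) × (1.6 - 4)/(2 - 4) = 0.864000
L_3(1.6) = (1.6 - (-2))/(4 - (-2)) × (1.6 - 0)/(4 - 0) × (1.6 - 2)/(4 - 2) = -0.048000

P(1.6) = 4×L_0(1.6) + 9×L_1(1.6) + 4×L_2(1.6) + 3×L_3(1.6)
P(1.6) = 5.128000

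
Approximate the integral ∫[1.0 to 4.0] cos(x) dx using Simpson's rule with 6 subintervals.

f(x) = cos(x)
a = 1.0, b = 4.0, n = 6
h = (b - a)/n = 0.500000

Simpson's rule: (h/3)[f(x₀) + 4f(x₁) + 2f(x₂) + ... + f(xₙ)]

x_0 = 1.0000, f(x_0) = 0.540302, coefficient = 1
x_1 = 1.5000, f(x_1) = 0.070737, coefficient = 4
x_2 = 2.0000, f(x_2) = -0.416147, coefficient = 2
x_3 = 2.5000, f(x_3) = -0.801144, coefficient = 4
x_4 = 3.0000, f(x_4) = -0.989992, coefficient = 2
x_5 = 3.5000, f(x_5) = -0.936457, coefficient = 4
x_6 = 4.0000, f(x_6) = -0.653644, coefficient = 1

I ≈ (0.500000/3) × -9.593072 = -1.598845
Exact value: -1.598273
Error: 0.000572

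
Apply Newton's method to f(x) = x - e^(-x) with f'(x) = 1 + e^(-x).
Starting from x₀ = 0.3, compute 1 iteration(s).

f(x) = x - e^(-x)
f'(x) = 1 + e^(-x)
x₀ = 0.3

Newton-Raphson formula: x_{n+1} = x_n - f(x_n)/f'(x_n)

Iteration 1:
  f(0.300000) = -0.440818
  f'(0.300000) = 1.740818
  x_1 = 0.300000 - (-0.440818)/1.740818 = 0.553225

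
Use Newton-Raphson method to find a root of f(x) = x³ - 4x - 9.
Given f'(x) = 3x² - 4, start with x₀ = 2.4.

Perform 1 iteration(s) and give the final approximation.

f(x) = x³ - 4x - 9
f'(x) = 3x² - 4
x₀ = 2.4

Newton-Raphson formula: x_{n+1} = x_n - f(x_n)/f'(x_n)

Iteration 1:
  f(2.400000) = -4.776000
  f'(2.400000) = 13.280000
  x_1 = 2.400000 - (-4.776000)/13.280000 = 2.759639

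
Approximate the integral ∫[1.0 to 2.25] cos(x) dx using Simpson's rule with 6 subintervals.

f(x) = cos(x)
a = 1.0, b = 2.25, n = 6
h = (b - a)/n = 0.208333

Simpson's rule: (h/3)[f(x₀) + 4f(x₁) + 2f(x₂) + ... + f(xₙ)]

x_0 = 1.0000, f(x_0) = 0.540302, coefficient = 1
x_1 = 1.2083, f(x_1) = 0.354578, coefficient = 4
x_2 = 1.4167, f(x_2) = 0.153520, coefficient = 2
x_3 = 1.6250, f(x_3) = -0.054177, coefficient = 4
x_4 = 1.8333, f(x_4) = -0.259531, coefficient = 2
x_5 = 2.0417, f(x_5) = -0.453662, coefficient = 4
x_6 = 2.2500, f(x_6) = -0.628174, coefficient = 1

I ≈ (0.208333/3) × -0.912938 = -0.063398
Exact value: -0.063398
Error: 0.000001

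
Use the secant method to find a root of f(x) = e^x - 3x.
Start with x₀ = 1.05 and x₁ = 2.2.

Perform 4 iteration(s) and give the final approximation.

f(x) = e^x - 3x
x₀ = 1.05, x₁ = 2.2

Secant formula: x_{n+1} = x_n - f(x_n)(x_n - x_{n-1})/(f(x_n) - f(x_{n-1}))

Iteration 1:
  f(1.050000) = -0.292349
  f(2.200000) = 2.425013
  x_2 = 2.200000 - 2.425013×(2.200000 - 1.050000)/(2.425013 - (-0.292349))
       = 1.173723
Iteration 2:
  f(2.200000) = 2.425013
  f(1.173723) = -0.287158
  x_3 = 1.173723 - (-0.287158)×(1.173723 - 2.200000)/(-0.287158 - 2.425013)
       = 1.282383
Iteration 3:
  f(1.173723) = -0.287158
  f(1.282383) = -0.241928
  x_4 = 1.282383 - (-0.241928)×(1.282383 - 1.173723)/(-0.241928 - (-0.287158))
       = 1.863584
Iteration 4:
  f(1.282383) = -0.241928
  f(1.863584) = 0.856048
  x_5 = 1.863584 - 0.856048×(1.863584 - 1.282383)/(0.856048 - (-0.241928))
       = 1.410445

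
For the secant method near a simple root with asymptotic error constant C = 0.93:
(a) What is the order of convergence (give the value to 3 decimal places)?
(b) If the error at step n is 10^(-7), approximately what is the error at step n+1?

(a) Secant method has superlinear convergence with order φ = (1+√5)/2 ≈ 1.618.
    This means |e_{n+1}| ≈ C|e_n|^1.618.

(b) With |e_n| = 10^(-7) and C = 0.93:
    |e_{n+1}| ≈ 0.93 × (10^(-7))^1.618 = 0.93 × 10^(-11.33)

(a) ≈ 1.618 (golden ratio); (b) |e_{n+1}| ≈ 4.388e-12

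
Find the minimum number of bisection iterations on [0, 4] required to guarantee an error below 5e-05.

We need (b-a)/2^n ≤ 5e-05
(4 - 0)/2^n ≤ 5e-05
4/2^n ≤ 5e-05
2^n ≥ 80000
n ≥ log₂(80000) = 16.29
n ≥ 17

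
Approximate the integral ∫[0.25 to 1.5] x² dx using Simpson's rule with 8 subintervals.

f(x) = x²
a = 0.25, b = 1.5, n = 8
h = (b - a)/n = 0.156250

Simpson's rule: (h/3)[f(x₀) + 4f(x₁) + 2f(x₂) + ... + f(xₙ)]

x_0 = 0.2500, f(x_0) = 0.062500, coefficient = 1
x_1 = 0.4062, f(x_1) = 0.165039, coefficient = 4
x_2 = 0.5625, f(x_2) = 0.316406, coefficient = 2
x_3 = 0.7188, f(x_3) = 0.516602, coefficient = 4
x_4 = 0.8750, f(x_4) = 0.765625, coefficient = 2
x_5 = 1.0312, f(x_5) = 1.063477, coefficient = 4
x_6 = 1.1875, f(x_6) = 1.410156, coefficient = 2
x_7 = 1.3438, f(x_7) = 1.805664, coefficient = 4
x_8 = 1.5000, f(x_8) = 2.250000, coefficient = 1

I ≈ (0.156250/3) × 21.500000 = 1.119792
Exact value: 1.119792
Error: 0.000000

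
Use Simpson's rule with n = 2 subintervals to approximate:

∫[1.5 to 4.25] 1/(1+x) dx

f(x) = 1/(1+x)
a = 1.5, b = 4.25, n = 2
h = (b - a)/n = 1.375000

Simpson's rule: (h/3)[f(x₀) + 4f(x₁) + 2f(x₂) + ... + f(xₙ)]

x_0 = 1.5000, f(x_0) = 0.400000, coefficient = 1
x_1 = 2.8750, f(x_1) = 0.258065, coefficient = 4
x_2 = 4.2500, f(x_2) = 0.190476, coefficient = 1

I ≈ (1.375000/3) × 1.622734 = 0.743753
Exact value: 0.741937
Error: 0.001816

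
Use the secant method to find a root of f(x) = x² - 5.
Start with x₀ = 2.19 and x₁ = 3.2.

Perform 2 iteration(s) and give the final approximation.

f(x) = x² - 5
x₀ = 2.19, x₁ = 3.2

Secant formula: x_{n+1} = x_n - f(x_n)(x_n - x_{n-1})/(f(x_n) - f(x_{n-1}))

Iteration 1:
  f(2.190000) = -0.203900
  f(3.200000) = 5.240000
  x_2 = 3.200000 - 5.240000×(3.200000 - 2.190000)/(5.240000 - (-0.203900))
       = 2.227829
Iteration 2:
  f(3.200000) = 5.240000
  f(2.227829) = -0.036777
  x_3 = 2.227829 - (-0.036777)×(2.227829 - 3.200000)/(-0.036777 - 5.240000)
       = 2.234605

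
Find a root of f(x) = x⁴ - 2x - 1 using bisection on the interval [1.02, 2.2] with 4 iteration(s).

f(x) = x⁴ - 2x - 1
Initial interval: [1.02, 2.2]

Iteration 1:
  c_1 = (1.020000 + 2.200000)/2 = 1.610000
  f(c_1) = f(1.610000) = 2.498982
  f(a) × f(c) < 0, new interval: [1.020000, 1.610000]
Iteration 2:
  c_2 = (1.020000 + 1.610000)/2 = 1.315000
  f(c_2) = f(1.315000) = -0.639781
  f(a) × f(c) ≥ 0, new interval: [1.315000, 1.610000]
Iteration 3:
  c_3 = (1.315000 + 1.610000)/2 = 1.462500
  f(c_3) = f(1.462500) = 0.649920
  f(a) × f(c) < 0, new interval: [1.315000, 1.462500]
Iteration 4:
  c_4 = (1.315000 + 1.462500)/2 = 1.388750
  f(c_4) = f(1.388750) = -0.057900
  f(a) × f(c) ≥ 0, new interval: [1.388750, 1.462500]

After 4 iteration(s), the approximation is c_4 = 1.388750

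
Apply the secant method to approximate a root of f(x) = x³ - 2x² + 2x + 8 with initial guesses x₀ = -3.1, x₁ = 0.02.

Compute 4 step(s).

f(x) = x³ - 2x² + 2x + 8
x₀ = -3.1, x₁ = 0.02

Secant formula: x_{n+1} = x_n - f(x_n)(x_n - x_{n-1})/(f(x_n) - f(x_{n-1}))

Iteration 1:
  f(-3.100000) = -47.211000
  f(0.020000) = 8.039208
  x_2 = 0.020000 - 8.039208×(0.020000 - (-3.100000))/(8.039208 - (-47.211000))
       = -0.433977
Iteration 2:
  f(0.020000) = 8.039208
  f(-0.433977) = 6.673640
  x_3 = -0.433977 - 6.673640×(-0.433977 - 0.020000)/(6.673640 - 8.039208)
       = -2.652599
Iteration 3:
  f(-0.433977) = 6.673640
  f(-2.652599) = -30.042210
  x_4 = -2.652599 - (-30.042210)×(-2.652599 - (-0.433977))/(-30.042210 - 6.673640)
       = -0.837244
Iteration 4:
  f(-2.652599) = -30.042210
  f(-0.837244) = 4.336668
  x_5 = -0.837244 - 4.336668×(-0.837244 - (-2.652599))/(4.336668 - (-30.042210))
       = -1.066239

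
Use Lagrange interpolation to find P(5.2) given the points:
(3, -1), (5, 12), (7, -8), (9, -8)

Lagrange interpolation formula:
P(x) = Σ yᵢ × Lᵢ(x)
where Lᵢ(x) = Π_{j≠i} (x - xⱼ)/(xᵢ - xⱼ)

L_0(5.2) = (5.2 - 5)/(3 - 5) × (5.2 - 7)/(3 - 7) × (5.2 - 9)/(3 - 9) = -0.028500
L_1(5.2) = (5.2 - 3)/(5 - 3) × (5.2 - 7)/(5 - 7) × (5.2 - 9)/(5 - 9) = 0.940500
L_2(5.2) = (5.2 - 3)/(7 - 3) × (5.2 - 5)/(7 - 5) × (5.2 - 9)/(7 - 9) = 0.104500
L_3(5.2) = (5.2 - 3)/(9 - 3) × (5.2 - 5)/(9 - 5) × (5.2 - 7)/(9 - 7) = -0.016500

P(5.2) = (-1)×L_0(5.2) + 12×L_1(5.2) + (-8)×L_2(5.2) + (-8)×L_3(5.2)
P(5.2) = 10.610500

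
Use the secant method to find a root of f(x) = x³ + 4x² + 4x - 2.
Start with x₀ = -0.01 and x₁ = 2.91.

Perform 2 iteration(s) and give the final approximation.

f(x) = x³ + 4x² + 4x - 2
x₀ = -0.01, x₁ = 2.91

Secant formula: x_{n+1} = x_n - f(x_n)(x_n - x_{n-1})/(f(x_n) - f(x_{n-1}))

Iteration 1:
  f(-0.010000) = -2.039601
  f(2.910000) = 68.154571
  x_2 = 2.910000 - 68.154571×(2.910000 - (-0.010000))/(68.154571 - (-2.039601))
       = 0.074845
Iteration 2:
  f(2.910000) = 68.154571
  f(0.074845) = -1.677793
  x_3 = 0.074845 - (-1.677793)×(0.074845 - 2.910000)/(-1.677793 - 68.154571)
       = 0.142963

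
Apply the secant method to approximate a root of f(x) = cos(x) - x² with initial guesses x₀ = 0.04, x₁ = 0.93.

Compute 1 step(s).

f(x) = cos(x) - x²
x₀ = 0.04, x₁ = 0.93

Secant formula: x_{n+1} = x_n - f(x_n)(x_n - x_{n-1})/(f(x_n) - f(x_{n-1}))

Iteration 1:
  f(0.040000) = 0.997600
  f(0.930000) = -0.267066
  x_2 = 0.930000 - (-0.267066)×(0.930000 - 0.040000)/(-0.267066 - 0.997600)
       = 0.742054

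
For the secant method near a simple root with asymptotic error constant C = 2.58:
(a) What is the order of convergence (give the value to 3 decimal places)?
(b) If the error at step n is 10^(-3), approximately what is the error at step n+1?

(a) Secant method has superlinear convergence with order φ = (1+√5)/2 ≈ 1.618.
    This means |e_{n+1}| ≈ C|e_n|^1.618.

(b) With |e_n| = 10^(-3) and C = 2.58:
    |e_{n+1}| ≈ 2.58 × (10^(-3))^1.618 = 2.58 × 10^(-4.85)

(a) ≈ 1.618 (golden ratio); (b) |e_{n+1}| ≈ 3.610e-05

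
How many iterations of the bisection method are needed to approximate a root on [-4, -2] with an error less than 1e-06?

We need (b-a)/2^n ≤ 1e-06
(-2 - (-4))/2^n ≤ 1e-06
2/2^n ≤ 1e-06
2^n ≥ 2000000
n ≥ log₂(2000000) = 20.93
n ≥ 21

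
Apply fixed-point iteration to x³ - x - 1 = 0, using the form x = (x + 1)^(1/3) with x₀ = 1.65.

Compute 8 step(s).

Equation: x³ - x - 1 = 0
Fixed-point form: x = (x + 1)^(1/3)
x₀ = 1.65

x_1 = g(1.650000) = 1.383828
x_2 = g(1.383828) = 1.335852
x_3 = g(1.335852) = 1.326829
x_4 = g(1.326829) = 1.325119
x_5 = g(1.325119) = 1.324794
x_6 = g(1.324794) = 1.324732
x_7 = g(1.324732) = 1.324721
x_8 = g(1.324721) = 1.324718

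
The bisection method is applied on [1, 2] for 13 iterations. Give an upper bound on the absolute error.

Bisection error bound: |error| ≤ (b-a)/2^n
|error| ≤ (2 - 1)/2^13 = 1/2^13
|error| ≤ 0.0001220703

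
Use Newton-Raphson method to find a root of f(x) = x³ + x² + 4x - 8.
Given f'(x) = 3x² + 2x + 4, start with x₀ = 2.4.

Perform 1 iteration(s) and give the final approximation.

f(x) = x³ + x² + 4x - 8
f'(x) = 3x² + 2x + 4
x₀ = 2.4

Newton-Raphson formula: x_{n+1} = x_n - f(x_n)/f'(x_n)

Iteration 1:
  f(2.400000) = 21.184000
  f'(2.400000) = 26.080000
  x_1 = 2.400000 - 21.184000/26.080000 = 1.587730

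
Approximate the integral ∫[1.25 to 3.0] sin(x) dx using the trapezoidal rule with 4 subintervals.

f(x) = sin(x)
a = 1.25, b = 3.0, n = 4
h = (b - a)/n = 0.437500

Trapezoidal rule: (h/2)[f(x₀) + 2f(x₁) + 2f(x₂) + ... + f(xₙ)]

x_0 = 1.2500, f(x_0) = 0.948985, coefficient = 1
x_1 = 1.6875, f(x_1) = 0.993198, coefficient = 2
x_2 = 2.1250, f(x_2) = 0.850320, coefficient = 2
x_3 = 2.5625, f(x_3) = 0.547265, coefficient = 2
x_4 = 3.0000, f(x_4) = 0.141120, coefficient = 1

I ≈ (0.437500/2) × 5.871669 = 1.284428
Exact value: 1.305315
Error: 0.020887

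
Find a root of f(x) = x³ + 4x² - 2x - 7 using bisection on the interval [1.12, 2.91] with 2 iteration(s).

f(x) = x³ + 4x² - 2x - 7
Initial interval: [1.12, 2.91]

Iteration 1:
  c_1 = (1.120000 + 2.910000)/2 = 2.015000
  f(c_1) = f(2.015000) = 13.392253
  f(a) × f(c) < 0, new interval: [1.120000, 2.015000]
Iteration 2:
  c_2 = (1.120000 + 2.015000)/2 = 1.567500
  f(c_2) = f(1.567500) = 3.544661
  f(a) × f(c) < 0, new interval: [1.120000, 1.567500]

After 2 iteration(s), the approximation is c_2 = 1.567500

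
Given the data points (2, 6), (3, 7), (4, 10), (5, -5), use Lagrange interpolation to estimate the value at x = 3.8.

Lagrange interpolation formula:
P(x) = Σ yᵢ × Lᵢ(x)
where Lᵢ(x) = Π_{j≠i} (x - xⱼ)/(xᵢ - xⱼ)

L_0(3.8) = (3.8 - 3)/(2 - 3) × (3.8 - 4)/(2 - 4) × (3.8 - 5)/(2 - 5) = -0.032000
L_1(3.8) = (3.8 - 2)/(3 - 2) × (3.8 - 4)/(3 - 4) × (3.8 - 5)/(3 - 5) = 0.216000
L_2(3.8) = (3.8 - 2)/(4 - 2) × (3.8 - 3)/(4 - 3) × (3.8 - 5)/(4 - 5) = 0.864000
L_3(3.8) = (3.8 - 2)/(5 - 2) × (3.8 - 3)/(5 - 3) × (3.8 - 4)/(5 - 4) = -0.048000

P(3.8) = 6×L_0(3.8) + 7×L_1(3.8) + 10×L_2(3.8) + (-5)×L_3(3.8)
P(3.8) = 10.200000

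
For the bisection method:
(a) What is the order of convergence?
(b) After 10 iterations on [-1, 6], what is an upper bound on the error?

(a) Bisection has linear (order 1) convergence; the error is halved each step.

(b) Error bound = (b-a)/2^n = (6 - (-1))/2^{10}
    = 7/2^{10}

(a) 1 (linear); (b) error ≤ 6.84e-03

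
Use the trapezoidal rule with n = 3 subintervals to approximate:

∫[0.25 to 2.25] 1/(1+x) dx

f(x) = 1/(1+x)
a = 0.25, b = 2.25, n = 3
h = (b - a)/n = 0.666667

Trapezoidal rule: (h/2)[f(x₀) + 2f(x₁) + 2f(x₂) + ... + f(xₙ)]

x_0 = 0.2500, f(x_0) = 0.800000, coefficient = 1
x_1 = 0.9167, f(x_1) = 0.521739, coefficient = 2
x_2 = 1.5833, f(x_2) = 0.387097, coefficient = 2
x_3 = 2.2500, f(x_3) = 0.307692, coefficient = 1

I ≈ (0.666667/2) × 2.925364 = 0.975121
Exact value: 0.955511
Error: 0.019610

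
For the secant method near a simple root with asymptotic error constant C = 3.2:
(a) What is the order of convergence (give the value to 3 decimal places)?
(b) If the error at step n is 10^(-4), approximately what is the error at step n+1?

(a) Secant method has superlinear convergence with order φ = (1+√5)/2 ≈ 1.618.
    This means |e_{n+1}| ≈ C|e_n|^1.618.

(b) With |e_n| = 10^(-4) and C = 3.2:
    |e_{n+1}| ≈ 3.2 × (10^(-4))^1.618 = 3.2 × 10^(-6.47)

(a) ≈ 1.618 (golden ratio); (b) |e_{n+1}| ≈ 1.079e-06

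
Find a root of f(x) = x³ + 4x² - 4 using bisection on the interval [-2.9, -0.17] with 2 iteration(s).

f(x) = x³ + 4x² - 4
Initial interval: [-2.9, -0.17]

Iteration 1:
  c_1 = (-2.900000 + (-0.170000))/2 = -1.535000
  f(c_1) = f(-1.535000) = 1.808095
  f(a) × f(c) ≥ 0, new interval: [-1.535000, -0.170000]
Iteration 2:
  c_2 = (-1.535000 + (-0.170000))/2 = -0.852500
  f(c_2) = f(-0.852500) = -1.712535
  f(a) × f(c) < 0, new interval: [-1.535000, -0.852500]

After 2 iteration(s), the approximation is c_2 = -0.852500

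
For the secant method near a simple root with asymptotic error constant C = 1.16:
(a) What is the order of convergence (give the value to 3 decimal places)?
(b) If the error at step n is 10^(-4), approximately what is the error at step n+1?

(a) Secant method has superlinear convergence with order φ = (1+√5)/2 ≈ 1.618.
    This means |e_{n+1}| ≈ C|e_n|^1.618.

(b) With |e_n| = 10^(-4) and C = 1.16:
    |e_{n+1}| ≈ 1.16 × (10^(-4))^1.618 = 1.16 × 10^(-6.47)

(a) ≈ 1.618 (golden ratio); (b) |e_{n+1}| ≈ 3.911e-07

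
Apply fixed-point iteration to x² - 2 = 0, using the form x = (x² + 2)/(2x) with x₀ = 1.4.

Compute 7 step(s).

Equation: x² - 2 = 0
Fixed-point form: x = (x² + 2)/(2x)
x₀ = 1.4

x_1 = g(1.400000) = 1.414286
x_2 = g(1.414286) = 1.414214
x_3 = g(1.414214) = 1.414214
x_4 = g(1.414214) = 1.414214
x_5 = g(1.414214) = 1.414214
x_6 = g(1.414214) = 1.414214
x_7 = g(1.414214) = 1.414214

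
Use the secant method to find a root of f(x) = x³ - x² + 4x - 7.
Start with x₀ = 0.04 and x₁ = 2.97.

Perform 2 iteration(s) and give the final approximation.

f(x) = x³ - x² + 4x - 7
x₀ = 0.04, x₁ = 2.97

Secant formula: x_{n+1} = x_n - f(x_n)(x_n - x_{n-1})/(f(x_n) - f(x_{n-1}))

Iteration 1:
  f(0.040000) = -6.841536
  f(2.970000) = 22.257173
  x_2 = 2.970000 - 22.257173×(2.970000 - 0.040000)/(22.257173 - (-6.841536))
       = 0.728886
Iteration 2:
  f(2.970000) = 22.257173
  f(0.728886) = -4.228491
  x_3 = 0.728886 - (-4.228491)×(0.728886 - 2.970000)/(-4.228491 - 22.257173)
       = 1.086685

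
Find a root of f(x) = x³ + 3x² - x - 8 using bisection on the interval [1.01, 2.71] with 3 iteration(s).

f(x) = x³ + 3x² - x - 8
Initial interval: [1.01, 2.71]

Iteration 1:
  c_1 = (1.010000 + 2.710000)/2 = 1.860000
  f(c_1) = f(1.860000) = 6.953656
  f(a) × f(c) < 0, new interval: [1.010000, 1.860000]
Iteration 2:
  c_2 = (1.010000 + 1.860000)/2 = 1.435000
  f(c_2) = f(1.435000) = -0.302337
  f(a) × f(c) ≥ 0, new interval: [1.435000, 1.860000]
Iteration 3:
  c_3 = (1.435000 + 1.860000)/2 = 1.647500
  f(c_3) = f(1.647500) = 2.967006
  f(a) × f(c) < 0, new interval: [1.435000, 1.647500]

After 3 iteration(s), the approximation is c_3 = 1.647500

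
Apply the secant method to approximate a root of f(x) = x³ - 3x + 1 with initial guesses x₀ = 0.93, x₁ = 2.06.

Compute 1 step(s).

f(x) = x³ - 3x + 1
x₀ = 0.93, x₁ = 2.06

Secant formula: x_{n+1} = x_n - f(x_n)(x_n - x_{n-1})/(f(x_n) - f(x_{n-1}))

Iteration 1:
  f(0.930000) = -0.985643
  f(2.060000) = 3.561816
  x_2 = 2.060000 - 3.561816×(2.060000 - 0.930000)/(3.561816 - (-0.985643))
       = 1.174923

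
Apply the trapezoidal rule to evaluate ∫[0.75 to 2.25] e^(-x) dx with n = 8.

f(x) = e^(-x)
a = 0.75, b = 2.25, n = 8
h = (b - a)/n = 0.187500

Trapezoidal rule: (h/2)[f(x₀) + 2f(x₁) + 2f(x₂) + ... + f(xₙ)]

x_0 = 0.7500, f(x_0) = 0.472367, coefficient = 1
x_1 = 0.9375, f(x_1) = 0.391606, coefficient = 2
x_2 = 1.1250, f(x_2) = 0.324652, coefficient = 2
x_3 = 1.3125, f(x_3) = 0.269146, coefficient = 2
x_4 = 1.5000, f(x_4) = 0.223130, coefficient = 2
x_5 = 1.6875, f(x_5) = 0.184981, coefficient = 2
x_6 = 1.8750, f(x_6) = 0.153355, coefficient = 2
x_7 = 2.0625, f(x_7) = 0.127136, coefficient = 2
x_8 = 2.2500, f(x_8) = 0.105399, coefficient = 1

I ≈ (0.187500/2) × 3.925779 = 0.368042
Exact value: 0.366967
Error: 0.001074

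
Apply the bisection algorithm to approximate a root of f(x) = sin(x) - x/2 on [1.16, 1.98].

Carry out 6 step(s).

f(x) = sin(x) - x/2
Initial interval: [1.16, 1.98]

Iteration 1:
  c_1 = (1.160000 + 1.980000)/2 = 1.570000
  f(c_1) = f(1.570000) = 0.215000
  f(a) × f(c) ≥ 0, new interval: [1.570000, 1.980000]
Iteration 2:
  c_2 = (1.570000 + 1.980000)/2 = 1.775000
  f(c_2) = f(1.775000) = 0.091723
  f(a) × f(c) ≥ 0, new interval: [1.775000, 1.980000]
Iteration 3:
  c_3 = (1.775000 + 1.980000)/2 = 1.877500
  f(c_3) = f(1.877500) = 0.014584
  f(a) × f(c) ≥ 0, new interval: [1.877500, 1.980000]
Iteration 4:
  c_4 = (1.877500 + 1.980000)/2 = 1.928750
  f(c_4) = f(1.928750) = -0.027759
  f(a) × f(c) < 0, new interval: [1.877500, 1.928750]
Iteration 5:
  c_5 = (1.877500 + 1.928750)/2 = 1.903125
  f(c_5) = f(1.903125) = -0.006277
  f(a) × f(c) < 0, new interval: [1.877500, 1.903125]
Iteration 6:
  c_6 = (1.877500 + 1.903125)/2 = 1.890312
  f(c_6) = f(1.890312) = 0.004231
  f(a) × f(c) ≥ 0, new interval: [1.890312, 1.903125]

After 6 iteration(s), the approximation is c_6 = 1.890312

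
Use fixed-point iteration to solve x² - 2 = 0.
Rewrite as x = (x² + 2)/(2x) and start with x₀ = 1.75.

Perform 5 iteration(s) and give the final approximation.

Equation: x² - 2 = 0
Fixed-point form: x = (x² + 2)/(2x)
x₀ = 1.75

x_1 = g(1.750000) = 1.446429
x_2 = g(1.446429) = 1.414572
x_3 = g(1.414572) = 1.414214
x_4 = g(1.414214) = 1.414214
x_5 = g(1.414214) = 1.414214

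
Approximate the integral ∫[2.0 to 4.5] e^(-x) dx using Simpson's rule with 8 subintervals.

f(x) = e^(-x)
a = 2.0, b = 4.5, n = 8
h = (b - a)/n = 0.312500

Simpson's rule: (h/3)[f(x₀) + 4f(x₁) + 2f(x₂) + ... + f(xₙ)]

x_0 = 2.0000, f(x_0) = 0.135335, coefficient = 1
x_1 = 2.3125, f(x_1) = 0.099013, coefficient = 4
x_2 = 2.6250, f(x_2) = 0.072440, coefficient = 2
x_3 = 2.9375, f(x_3) = 0.052998, coefficient = 4
x_4 = 3.2500, f(x_4) = 0.038774, coefficient = 2
x_5 = 3.5625, f(x_5) = 0.028368, coefficient = 4
x_6 = 3.8750, f(x_6) = 0.020754, coefficient = 2
x_7 = 4.1875, f(x_7) = 0.015184, coefficient = 4
x_8 = 4.5000, f(x_8) = 0.011109, coefficient = 1

I ≈ (0.312500/3) × 1.192635 = 0.124233
Exact value: 0.124226
Error: 0.000007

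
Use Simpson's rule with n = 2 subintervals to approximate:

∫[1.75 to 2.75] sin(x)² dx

f(x) = sin(x)²
a = 1.75, b = 2.75, n = 2
h = (b - a)/n = 0.500000

Simpson's rule: (h/3)[f(x₀) + 4f(x₁) + 2f(x₂) + ... + f(xₙ)]

x_0 = 1.7500, f(x_0) = 0.968228, coefficient = 1
x_1 = 2.2500, f(x_1) = 0.605398, coefficient = 4
x_2 = 2.7500, f(x_2) = 0.145665, coefficient = 1

I ≈ (0.500000/3) × 3.535485 = 0.589248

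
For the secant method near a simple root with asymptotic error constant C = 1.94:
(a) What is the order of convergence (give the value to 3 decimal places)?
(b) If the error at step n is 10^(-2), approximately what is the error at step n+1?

(a) Secant method has superlinear convergence with order φ = (1+√5)/2 ≈ 1.618.
    This means |e_{n+1}| ≈ C|e_n|^1.618.

(b) With |e_n| = 10^(-2) and C = 1.94:
    |e_{n+1}| ≈ 1.94 × (10^(-2))^1.618 = 1.94 × 10^(-3.24)

(a) ≈ 1.618 (golden ratio); (b) |e_{n+1}| ≈ 1.127e-03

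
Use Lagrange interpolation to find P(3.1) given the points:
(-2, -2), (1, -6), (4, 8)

Lagrange interpolation formula:
P(x) = Σ yᵢ × Lᵢ(x)
where Lᵢ(x) = Π_{j≠i} (x - xⱼ)/(xᵢ - xⱼ)

L_0(3.1) = (3.1 - 1)/(-2 - 1) × (3.1 - 4)/(-2 - 4) = -0.105000
L_1(3.1) = (3.1 - (-2))/(1 - (-2)) × (3.1 - 4)/(1 - 4) = 0.510000
L_2(3.1) = (3.1 - (-2))/(4 - (-2)) × (3.1 - 1)/(4 - 1) = 0.595000

P(3.1) = (-2)×L_0(3.1) + (-6)×L_1(3.1) + 8×L_2(3.1)
P(3.1) = 1.910000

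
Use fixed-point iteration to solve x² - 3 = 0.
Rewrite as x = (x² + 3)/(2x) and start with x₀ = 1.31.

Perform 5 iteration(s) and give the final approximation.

Equation: x² - 3 = 0
Fixed-point form: x = (x² + 3)/(2x)
x₀ = 1.31

x_1 = g(1.310000) = 1.800038
x_2 = g(1.800038) = 1.733335
x_3 = g(1.733335) = 1.732051
x_4 = g(1.732051) = 1.732051
x_5 = g(1.732051) = 1.732051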